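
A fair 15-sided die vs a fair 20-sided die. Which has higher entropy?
20-sided die

Both are uniform distributions; for uniform over n outcomes, H = log₂(n). H(15-sided) = log₂(15) = 3.907 bits and H(20-sided) = log₂(20) = 4.322 bits. More outcomes in a uniform distribution means higher entropy.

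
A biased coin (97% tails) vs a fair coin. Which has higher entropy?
Fair coin

The fair coin is uniform (p=0.5), maximizing binary entropy at 1 bit. The biased coin has H(0.97) ≈ 0.194 bits — its outcome is more predictable, so its entropy is lower.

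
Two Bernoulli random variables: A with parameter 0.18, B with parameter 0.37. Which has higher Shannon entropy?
B

For binary distributions, entropy is maximized at p=0.5 and decreases as p moves toward 0 or 1.

H(A) = H(0.18) = 0.6801 bits
H(B) = H(0.37) = 0.9507 bits

Distribution B (p=0.37) is closer to uniform (p=0.5), so it has higher entropy.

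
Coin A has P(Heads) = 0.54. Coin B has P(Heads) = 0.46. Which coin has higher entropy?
Equal

For binary distributions, entropy is maximized at p=0.5 and decreases as p moves toward 0 or 1.

H(A) = H(0.54) = 0.9954 bits
H(B) = H(0.46) = 0.9954 bits

Both distributions are equally far from uniform (|0.54-0.5| = |0.46-0.5|), so they have the same entropy.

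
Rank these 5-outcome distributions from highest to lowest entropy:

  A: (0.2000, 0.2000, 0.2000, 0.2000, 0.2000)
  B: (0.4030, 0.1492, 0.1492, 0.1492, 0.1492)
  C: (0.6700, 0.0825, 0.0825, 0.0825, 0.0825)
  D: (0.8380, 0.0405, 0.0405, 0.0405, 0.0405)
A > B > C > D

Key insight: Entropy is maximized by uniform distributions and minimized by concentrated distributions.

Entropies:
  H(A) = 2.3219 bits
  H(B) = 2.1667 bits
  H(C) = 1.5749 bits
  H(D) = 0.9631 bits

Ranking: A > B > C > D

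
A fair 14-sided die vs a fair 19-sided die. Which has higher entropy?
19-sided die

Both are uniform distributions; for uniform over n outcomes, H = log₂(n). H(14-sided) = log₂(14) = 3.807 bits and H(19-sided) = log₂(19) = 4.248 bits. More outcomes in a uniform distribution means higher entropy.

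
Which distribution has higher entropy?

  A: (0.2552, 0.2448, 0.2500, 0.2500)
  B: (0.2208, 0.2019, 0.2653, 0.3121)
A

Both distributions are close to uniform, making this a harder comparison.

H(A) = 1.9998 bits
H(B) = 1.9793 bits

The distribution closer to uniform has higher entropy.
Answer: A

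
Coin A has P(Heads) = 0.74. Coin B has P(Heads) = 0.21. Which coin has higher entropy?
A

For binary distributions, entropy is maximized at p=0.5 and decreases as p moves toward 0 or 1.

H(A) = H(0.74) = 0.8267 bits
H(B) = H(0.21) = 0.7415 bits

Distribution A (p=0.74) is closer to uniform (p=0.5), so it has higher entropy.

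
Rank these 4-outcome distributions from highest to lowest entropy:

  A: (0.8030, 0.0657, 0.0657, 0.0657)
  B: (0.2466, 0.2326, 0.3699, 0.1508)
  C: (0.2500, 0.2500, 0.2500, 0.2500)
C > B > A

Key insight: Entropy is maximized by uniform distributions and minimized by concentrated distributions.

- Uniform distributions have maximum entropy log₂(4) = 2.0000 bits
- The more "peaked" or concentrated a distribution, the lower its entropy

Entropies:
  H(A) = 1.0281 bits
  H(B) = 1.9299 bits
  H(C) = 2.0000 bits

Ranking: C > B > A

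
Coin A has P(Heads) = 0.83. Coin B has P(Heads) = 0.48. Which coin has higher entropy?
B

For binary distributions, entropy is maximized at p=0.5 and decreases as p moves toward 0 or 1.

H(A) = H(0.83) = 0.6577 bits
H(B) = H(0.48) = 0.9988 bits

Distribution B (p=0.48) is closer to uniform (p=0.5), so it has higher entropy.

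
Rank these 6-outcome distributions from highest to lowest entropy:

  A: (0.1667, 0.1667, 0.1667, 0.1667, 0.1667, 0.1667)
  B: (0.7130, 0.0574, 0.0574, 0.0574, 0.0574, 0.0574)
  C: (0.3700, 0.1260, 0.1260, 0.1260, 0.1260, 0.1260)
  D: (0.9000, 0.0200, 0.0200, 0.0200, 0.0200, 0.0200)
A > C > B > D

Key insight: Entropy is maximized by uniform distributions and minimized by concentrated distributions.

Entropies:
  H(A) = 2.5850 bits
  H(B) = 1.5312 bits
  H(C) = 2.4135 bits
  H(D) = 0.7012 bits

Ranking: A > C > B > D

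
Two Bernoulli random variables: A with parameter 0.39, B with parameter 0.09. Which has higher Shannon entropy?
A

For binary distributions, entropy is maximized at p=0.5 and decreases as p moves toward 0 or 1.

H(A) = H(0.39) = 0.9648 bits
H(B) = H(0.09) = 0.4365 bits

Distribution A (p=0.39) is closer to uniform (p=0.5), so it has higher entropy.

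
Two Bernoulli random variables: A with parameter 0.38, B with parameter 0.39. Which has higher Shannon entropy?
B

For binary distributions, entropy is maximized at p=0.5 and decreases as p moves toward 0 or 1.

H(A) = H(0.38) = 0.9580 bits
H(B) = H(0.39) = 0.9648 bits

Distribution B (p=0.39) is closer to uniform (p=0.5), so it has higher entropy.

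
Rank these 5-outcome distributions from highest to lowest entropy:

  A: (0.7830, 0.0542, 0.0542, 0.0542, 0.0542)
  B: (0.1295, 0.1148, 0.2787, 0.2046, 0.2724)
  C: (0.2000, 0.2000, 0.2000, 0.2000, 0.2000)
C > B > A

Key insight: Entropy is maximized by uniform distributions and minimized by concentrated distributions.

- Uniform distributions have maximum entropy log₂(5) = 2.3219 bits
- The more "peaked" or concentrated a distribution, the lower its entropy

Entropies:
  H(A) = 1.1887 bits
  H(B) = 2.2335 bits
  H(C) = 2.3219 bits

Ranking: C > B > A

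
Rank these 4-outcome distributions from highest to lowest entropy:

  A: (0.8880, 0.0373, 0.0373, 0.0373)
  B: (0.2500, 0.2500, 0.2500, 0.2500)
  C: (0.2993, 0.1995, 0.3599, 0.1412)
B > C > A

Key insight: Entropy is maximized by uniform distributions and minimized by concentrated distributions.

- Uniform distributions have maximum entropy log₂(4) = 2.0000 bits
- The more "peaked" or concentrated a distribution, the lower its entropy

Entropies:
  H(A) = 0.6834 bits
  H(B) = 2.0000 bits
  H(C) = 1.9143 bits

Ranking: B > C > A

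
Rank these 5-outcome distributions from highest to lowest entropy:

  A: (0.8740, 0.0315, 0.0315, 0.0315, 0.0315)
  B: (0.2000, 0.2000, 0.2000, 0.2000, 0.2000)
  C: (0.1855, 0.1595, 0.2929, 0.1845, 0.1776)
B > C > A

Key insight: Entropy is maximized by uniform distributions and minimized by concentrated distributions.

- Uniform distributions have maximum entropy log₂(5) = 2.3219 bits
- The more "peaked" or concentrated a distribution, the lower its entropy

Entropies:
  H(A) = 0.7984 bits
  H(B) = 2.3219 bits
  H(C) = 2.2848 bits

Ranking: B > C > A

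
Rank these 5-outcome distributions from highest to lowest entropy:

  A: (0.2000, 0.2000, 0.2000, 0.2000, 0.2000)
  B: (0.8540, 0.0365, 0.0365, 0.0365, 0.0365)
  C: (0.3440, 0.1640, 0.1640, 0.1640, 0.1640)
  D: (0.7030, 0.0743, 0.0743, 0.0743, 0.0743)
A > C > D > B

Key insight: Entropy is maximized by uniform distributions and minimized by concentrated distributions.

Entropies:
  H(A) = 2.3219 bits
  H(B) = 0.8917 bits
  H(C) = 2.2406 bits
  H(D) = 1.4716 bits

Ranking: A > C > D > B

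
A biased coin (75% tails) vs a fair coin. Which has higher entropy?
Fair coin

The fair coin is uniform (p=0.5), maximizing binary entropy at 1 bit. The biased coin has H(0.75) ≈ 0.811 bits — its outcome is more predictable, so its entropy is lower.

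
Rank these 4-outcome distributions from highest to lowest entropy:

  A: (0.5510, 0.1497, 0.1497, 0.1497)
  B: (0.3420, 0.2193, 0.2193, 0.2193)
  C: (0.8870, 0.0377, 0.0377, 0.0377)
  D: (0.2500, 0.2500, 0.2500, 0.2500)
D > B > A > C

Key insight: Entropy is maximized by uniform distributions and minimized by concentrated distributions.

Entropies:
  H(A) = 1.7041 bits
  H(B) = 1.9696 bits
  H(C) = 0.6880 bits
  H(D) = 2.0000 bits

Ranking: D > B > A > C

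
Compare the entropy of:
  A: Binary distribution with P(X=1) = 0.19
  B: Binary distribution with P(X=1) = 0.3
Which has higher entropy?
B

For binary distributions, entropy is maximized at p=0.5 and decreases as p moves toward 0 or 1.

H(A) = H(0.19) = 0.7015 bits
H(B) = H(0.3) = 0.8813 bits

Distribution B (p=0.3) is closer to uniform (p=0.5), so it has higher entropy.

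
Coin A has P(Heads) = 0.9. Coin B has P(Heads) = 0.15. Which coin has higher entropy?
B

For binary distributions, entropy is maximized at p=0.5 and decreases as p moves toward 0 or 1.

H(A) = H(0.9) = 0.4690 bits
H(B) = H(0.15) = 0.6098 bits

Distribution B (p=0.15) is closer to uniform (p=0.5), so it has higher entropy.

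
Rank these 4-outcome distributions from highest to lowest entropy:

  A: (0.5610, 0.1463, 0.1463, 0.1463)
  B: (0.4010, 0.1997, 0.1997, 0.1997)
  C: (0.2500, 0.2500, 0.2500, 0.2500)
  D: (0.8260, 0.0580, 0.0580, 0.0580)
C > B > A > D

Key insight: Entropy is maximized by uniform distributions and minimized by concentrated distributions.

Entropies:
  H(A) = 1.6850 bits
  H(B) = 1.9209 bits
  H(C) = 2.0000 bits
  H(D) = 0.9426 bits

Ranking: C > B > A > D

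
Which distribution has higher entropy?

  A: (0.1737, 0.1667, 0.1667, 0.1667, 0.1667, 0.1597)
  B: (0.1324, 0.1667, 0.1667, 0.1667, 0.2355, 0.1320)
A

Both distributions are close to uniform, making this a harder comparison.

H(A) = 2.5845 bits
H(B) = 2.5557 bits

The distribution closer to uniform has higher entropy.
Answer: A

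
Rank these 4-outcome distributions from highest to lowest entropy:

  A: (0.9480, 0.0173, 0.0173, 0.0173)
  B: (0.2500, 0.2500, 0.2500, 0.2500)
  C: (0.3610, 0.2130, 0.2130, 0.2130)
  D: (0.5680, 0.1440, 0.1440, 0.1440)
B > C > D > A

Key insight: Entropy is maximized by uniform distributions and minimized by concentrated distributions.

Entropies:
  H(A) = 0.3773 bits
  H(B) = 2.0000 bits
  H(C) = 1.9563 bits
  H(D) = 1.6713 bits

Ranking: B > C > D > A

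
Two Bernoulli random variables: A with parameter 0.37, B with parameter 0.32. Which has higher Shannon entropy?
A

For binary distributions, entropy is maximized at p=0.5 and decreases as p moves toward 0 or 1.

H(A) = H(0.37) = 0.9507 bits
H(B) = H(0.32) = 0.9044 bits

Distribution A (p=0.37) is closer to uniform (p=0.5), so it has higher entropy.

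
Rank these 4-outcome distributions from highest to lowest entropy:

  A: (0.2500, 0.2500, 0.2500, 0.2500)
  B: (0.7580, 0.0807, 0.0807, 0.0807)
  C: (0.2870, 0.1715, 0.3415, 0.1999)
A > C > B

Key insight: Entropy is maximized by uniform distributions and minimized by concentrated distributions.

- Uniform distributions have maximum entropy log₂(4) = 2.0000 bits
- The more "peaked" or concentrated a distribution, the lower its entropy

Entropies:
  H(A) = 2.0000 bits
  H(B) = 1.1819 bits
  H(C) = 1.9468 bits

Ranking: A > C > B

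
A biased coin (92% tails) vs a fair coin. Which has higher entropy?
Fair coin

The fair coin is uniform (p=0.5), maximizing binary entropy at 1 bit. The biased coin has H(0.92) ≈ 0.402 bits — its outcome is more predictable, so its entropy is lower.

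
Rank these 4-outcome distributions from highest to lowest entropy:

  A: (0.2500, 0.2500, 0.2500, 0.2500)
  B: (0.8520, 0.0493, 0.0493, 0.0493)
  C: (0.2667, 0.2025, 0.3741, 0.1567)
A > C > B

Key insight: Entropy is maximized by uniform distributions and minimized by concentrated distributions.

- Uniform distributions have maximum entropy log₂(4) = 2.0000 bits
- The more "peaked" or concentrated a distribution, the lower its entropy

Entropies:
  H(A) = 2.0000 bits
  H(B) = 0.8394 bits
  H(C) = 1.9248 bits

Ranking: A > C > B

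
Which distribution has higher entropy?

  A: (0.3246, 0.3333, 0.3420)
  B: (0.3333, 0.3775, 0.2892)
A

Both distributions are close to uniform, making this a harder comparison.

H(A) = 1.5846 bits
H(B) = 1.5765 bits

The distribution closer to uniform has higher entropy.
Answer: A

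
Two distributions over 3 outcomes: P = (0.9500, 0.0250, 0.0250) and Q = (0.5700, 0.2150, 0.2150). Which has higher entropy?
Q

P is highly concentrated on one outcome (95%), making it nearly deterministic. Q spreads its mass more evenly (max 57%). The more spread-out distribution has higher entropy: H(P) ≈ 0.336 bits, H(Q) ≈ 1.416 bits.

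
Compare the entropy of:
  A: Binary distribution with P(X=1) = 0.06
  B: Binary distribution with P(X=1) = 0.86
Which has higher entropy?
B

For binary distributions, entropy is maximized at p=0.5 and decreases as p moves toward 0 or 1.

H(A) = H(0.06) = 0.3274 bits
H(B) = H(0.86) = 0.5842 bits

Distribution B (p=0.86) is closer to uniform (p=0.5), so it has higher entropy.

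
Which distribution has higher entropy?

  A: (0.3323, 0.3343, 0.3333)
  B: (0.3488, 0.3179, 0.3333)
A

Both distributions are close to uniform, making this a harder comparison.

H(A) = 1.5850 bits
H(B) = 1.5839 bits

The distribution closer to uniform has higher entropy.
Answer: A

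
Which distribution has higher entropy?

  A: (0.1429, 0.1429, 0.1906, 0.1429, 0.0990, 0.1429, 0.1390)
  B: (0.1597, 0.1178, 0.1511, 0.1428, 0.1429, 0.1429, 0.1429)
B

Both distributions are close to uniform, making this a harder comparison.

H(A) = 2.7860 bits
H(B) = 2.8023 bits

The distribution closer to uniform has higher entropy.
Answer: B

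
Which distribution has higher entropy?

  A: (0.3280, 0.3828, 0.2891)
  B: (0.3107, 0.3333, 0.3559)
B

Both distributions are close to uniform, making this a harder comparison.

H(A) = 1.5754 bits
H(B) = 1.5827 bits

The distribution closer to uniform has higher entropy.
Answer: B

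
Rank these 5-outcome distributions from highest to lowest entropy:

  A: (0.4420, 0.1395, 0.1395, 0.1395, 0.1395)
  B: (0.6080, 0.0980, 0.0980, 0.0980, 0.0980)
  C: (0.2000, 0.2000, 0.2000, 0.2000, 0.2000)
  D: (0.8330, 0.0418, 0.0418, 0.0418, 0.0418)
C > A > B > D

Key insight: Entropy is maximized by uniform distributions and minimized by concentrated distributions.

Entropies:
  H(A) = 2.1063 bits
  H(B) = 1.7501 bits
  H(C) = 2.3219 bits
  H(D) = 0.9848 bits

Ranking: C > A > B > D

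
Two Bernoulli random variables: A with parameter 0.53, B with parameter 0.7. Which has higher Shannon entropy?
A

For binary distributions, entropy is maximized at p=0.5 and decreases as p moves toward 0 or 1.

H(A) = H(0.53) = 0.9974 bits
H(B) = H(0.7) = 0.8813 bits

Distribution A (p=0.53) is closer to uniform (p=0.5), so it has higher entropy.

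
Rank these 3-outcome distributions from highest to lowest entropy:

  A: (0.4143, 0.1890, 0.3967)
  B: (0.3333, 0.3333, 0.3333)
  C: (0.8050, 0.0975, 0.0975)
B > A > C

Key insight: Entropy is maximized by uniform distributions and minimized by concentrated distributions.

- Uniform distributions have maximum entropy log₂(3) = 1.5850 bits
- The more "peaked" or concentrated a distribution, the lower its entropy

Entropies:
  H(A) = 1.5101 bits
  H(B) = 1.5850 bits
  H(C) = 0.9068 bits

Ranking: B > A > C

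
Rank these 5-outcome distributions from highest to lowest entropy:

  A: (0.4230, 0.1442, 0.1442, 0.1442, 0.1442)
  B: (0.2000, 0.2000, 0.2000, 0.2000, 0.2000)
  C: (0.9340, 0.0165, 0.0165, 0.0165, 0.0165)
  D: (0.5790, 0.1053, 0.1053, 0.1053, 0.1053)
B > A > D > C

Key insight: Entropy is maximized by uniform distributions and minimized by concentrated distributions.

Entropies:
  H(A) = 2.1368 bits
  H(B) = 2.3219 bits
  H(C) = 0.4828 bits
  H(D) = 1.8239 bits

Ranking: B > A > D > C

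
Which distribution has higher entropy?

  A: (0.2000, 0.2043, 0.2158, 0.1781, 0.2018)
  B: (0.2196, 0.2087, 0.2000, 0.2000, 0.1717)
A

Both distributions are close to uniform, making this a harder comparison.

H(A) = 2.3192 bits
H(B) = 2.3173 bits

The distribution closer to uniform has higher entropy.
Answer: A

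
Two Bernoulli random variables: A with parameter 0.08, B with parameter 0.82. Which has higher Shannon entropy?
B

For binary distributions, entropy is maximized at p=0.5 and decreases as p moves toward 0 or 1.

H(A) = H(0.08) = 0.4022 bits
H(B) = H(0.82) = 0.6801 bits

Distribution B (p=0.82) is closer to uniform (p=0.5), so it has higher entropy.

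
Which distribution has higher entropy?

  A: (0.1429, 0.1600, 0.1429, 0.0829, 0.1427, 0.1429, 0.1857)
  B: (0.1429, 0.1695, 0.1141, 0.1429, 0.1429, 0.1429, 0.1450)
B

Both distributions are close to uniform, making this a harder comparison.

H(A) = 2.7761 bits
H(B) = 2.7995 bits

The distribution closer to uniform has higher entropy.
Answer: B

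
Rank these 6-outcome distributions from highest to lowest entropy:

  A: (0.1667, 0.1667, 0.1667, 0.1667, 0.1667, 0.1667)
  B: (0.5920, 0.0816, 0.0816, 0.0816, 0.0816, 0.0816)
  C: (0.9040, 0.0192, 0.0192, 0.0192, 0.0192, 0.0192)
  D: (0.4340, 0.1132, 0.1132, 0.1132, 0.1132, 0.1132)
A > D > B > C

Key insight: Entropy is maximized by uniform distributions and minimized by concentrated distributions.

Entropies:
  H(A) = 2.5850 bits
  H(B) = 1.9228 bits
  H(C) = 0.6791 bits
  H(D) = 2.3016 bits

Ranking: A > D > B > C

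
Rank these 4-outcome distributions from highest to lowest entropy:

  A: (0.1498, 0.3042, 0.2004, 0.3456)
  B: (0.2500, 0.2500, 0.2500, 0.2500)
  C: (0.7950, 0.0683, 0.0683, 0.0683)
B > A > C

Key insight: Entropy is maximized by uniform distributions and minimized by concentrated distributions.

- Uniform distributions have maximum entropy log₂(4) = 2.0000 bits
- The more "peaked" or concentrated a distribution, the lower its entropy

Entropies:
  H(A) = 1.9270 bits
  H(B) = 2.0000 bits
  H(C) = 1.0567 bits

Ranking: B > A > C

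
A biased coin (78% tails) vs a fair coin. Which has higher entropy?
Fair coin

The fair coin is uniform (p=0.5), maximizing binary entropy at 1 bit. The biased coin has H(0.78) ≈ 0.760 bits — its outcome is more predictable, so its entropy is lower.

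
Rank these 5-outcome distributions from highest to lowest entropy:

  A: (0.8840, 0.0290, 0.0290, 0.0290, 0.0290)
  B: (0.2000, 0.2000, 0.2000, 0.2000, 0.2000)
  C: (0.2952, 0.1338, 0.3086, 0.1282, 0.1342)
B > C > A

Key insight: Entropy is maximized by uniform distributions and minimized by concentrated distributions.

- Uniform distributions have maximum entropy log₂(5) = 2.3219 bits
- The more "peaked" or concentrated a distribution, the lower its entropy

Entropies:
  H(A) = 0.7498 bits
  H(B) = 2.3219 bits
  H(C) = 2.2001 bits

Ranking: B > C > A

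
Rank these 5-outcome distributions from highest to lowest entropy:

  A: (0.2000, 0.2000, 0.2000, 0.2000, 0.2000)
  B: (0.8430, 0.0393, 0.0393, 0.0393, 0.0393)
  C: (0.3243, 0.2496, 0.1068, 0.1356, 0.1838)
A > C > B

Key insight: Entropy is maximized by uniform distributions and minimized by concentrated distributions.

- Uniform distributions have maximum entropy log₂(5) = 2.3219 bits
- The more "peaked" or concentrated a distribution, the lower its entropy

Entropies:
  H(A) = 2.3219 bits
  H(B) = 0.9411 bits
  H(C) = 2.2112 bits

Ranking: A > C > B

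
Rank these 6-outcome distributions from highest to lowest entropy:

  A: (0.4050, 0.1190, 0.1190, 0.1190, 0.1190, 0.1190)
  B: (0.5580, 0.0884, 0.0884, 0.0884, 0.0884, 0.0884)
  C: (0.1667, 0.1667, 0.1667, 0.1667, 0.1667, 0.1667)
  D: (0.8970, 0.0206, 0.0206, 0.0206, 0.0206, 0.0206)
C > A > B > D

Key insight: Entropy is maximized by uniform distributions and minimized by concentrated distributions.

Entropies:
  H(A) = 2.3553 bits
  H(B) = 2.0166 bits
  H(C) = 2.5850 bits
  H(D) = 0.7176 bits

Ranking: C > A > B > D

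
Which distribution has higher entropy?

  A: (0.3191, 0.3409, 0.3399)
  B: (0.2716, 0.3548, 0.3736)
A

Both distributions are close to uniform, making this a harder comparison.

H(A) = 1.5843 bits
H(B) = 1.5718 bits

The distribution closer to uniform has higher entropy.
Answer: A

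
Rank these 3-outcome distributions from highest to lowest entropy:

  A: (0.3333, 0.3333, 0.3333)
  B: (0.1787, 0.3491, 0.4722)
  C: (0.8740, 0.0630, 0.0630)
A > B > C

Key insight: Entropy is maximized by uniform distributions and minimized by concentrated distributions.

- Uniform distributions have maximum entropy log₂(3) = 1.5850 bits
- The more "peaked" or concentrated a distribution, the lower its entropy

Entropies:
  H(A) = 1.5850 bits
  H(B) = 1.4852 bits
  H(C) = 0.6724 bits

Ranking: A > B > C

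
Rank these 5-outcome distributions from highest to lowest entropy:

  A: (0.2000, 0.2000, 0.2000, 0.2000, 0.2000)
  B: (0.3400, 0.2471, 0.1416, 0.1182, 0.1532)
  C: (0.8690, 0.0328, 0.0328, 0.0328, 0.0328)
A > B > C

Key insight: Entropy is maximized by uniform distributions and minimized by concentrated distributions.

- Uniform distributions have maximum entropy log₂(5) = 2.3219 bits
- The more "peaked" or concentrated a distribution, the lower its entropy

Entropies:
  H(A) = 2.3219 bits
  H(B) = 2.2055 bits
  H(C) = 0.8222 bits

Ranking: A > B > C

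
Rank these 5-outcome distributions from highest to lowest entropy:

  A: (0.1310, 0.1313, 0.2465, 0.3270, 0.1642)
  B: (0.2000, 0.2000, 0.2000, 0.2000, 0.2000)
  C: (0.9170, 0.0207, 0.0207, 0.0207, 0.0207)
B > A > C

Key insight: Entropy is maximized by uniform distributions and minimized by concentrated distributions.

- Uniform distributions have maximum entropy log₂(5) = 2.3219 bits
- The more "peaked" or concentrated a distribution, the lower its entropy

Entropies:
  H(A) = 2.2221 bits
  H(B) = 2.3219 bits
  H(C) = 0.5787 bits

Ranking: B > A > C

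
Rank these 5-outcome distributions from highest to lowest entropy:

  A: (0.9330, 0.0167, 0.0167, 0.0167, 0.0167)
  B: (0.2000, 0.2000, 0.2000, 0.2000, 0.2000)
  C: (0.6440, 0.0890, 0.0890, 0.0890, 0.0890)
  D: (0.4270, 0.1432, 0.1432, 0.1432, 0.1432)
B > D > C > A

Key insight: Entropy is maximized by uniform distributions and minimized by concentrated distributions.

Entropies:
  H(A) = 0.4886 bits
  H(B) = 2.3219 bits
  H(C) = 1.6513 bits
  H(D) = 2.1306 bits

Ranking: B > D > C > A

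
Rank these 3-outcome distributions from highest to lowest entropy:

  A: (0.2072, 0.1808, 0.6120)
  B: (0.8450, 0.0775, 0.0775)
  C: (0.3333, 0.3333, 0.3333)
C > A > B

Key insight: Entropy is maximized by uniform distributions and minimized by concentrated distributions.

- Uniform distributions have maximum entropy log₂(3) = 1.5850 bits
- The more "peaked" or concentrated a distribution, the lower its entropy

Entropies:
  H(A) = 1.3502 bits
  H(B) = 0.7772 bits
  H(C) = 1.5850 bits

Ranking: C > A > B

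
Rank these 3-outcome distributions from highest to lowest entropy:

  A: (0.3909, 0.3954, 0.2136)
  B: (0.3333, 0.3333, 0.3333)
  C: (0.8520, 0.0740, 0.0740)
B > A > C

Key insight: Entropy is maximized by uniform distributions and minimized by concentrated distributions.

- Uniform distributions have maximum entropy log₂(3) = 1.5850 bits
- The more "peaked" or concentrated a distribution, the lower its entropy

Entropies:
  H(A) = 1.5347 bits
  H(B) = 1.5850 bits
  H(C) = 0.7528 bits

Ranking: B > A > C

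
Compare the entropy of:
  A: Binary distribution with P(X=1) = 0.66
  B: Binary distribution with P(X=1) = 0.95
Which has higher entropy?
A

For binary distributions, entropy is maximized at p=0.5 and decreases as p moves toward 0 or 1.

H(A) = H(0.66) = 0.9248 bits
H(B) = H(0.95) = 0.2864 bits

Distribution A (p=0.66) is closer to uniform (p=0.5), so it has higher entropy.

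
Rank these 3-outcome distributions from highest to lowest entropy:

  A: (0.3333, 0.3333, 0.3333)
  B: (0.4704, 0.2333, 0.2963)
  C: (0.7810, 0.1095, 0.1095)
A > B > C

Key insight: Entropy is maximized by uniform distributions and minimized by concentrated distributions.

- Uniform distributions have maximum entropy log₂(3) = 1.5850 bits
- The more "peaked" or concentrated a distribution, the lower its entropy

Entropies:
  H(A) = 1.5850 bits
  H(B) = 1.5216 bits
  H(C) = 0.9773 bits

Ranking: A > B > C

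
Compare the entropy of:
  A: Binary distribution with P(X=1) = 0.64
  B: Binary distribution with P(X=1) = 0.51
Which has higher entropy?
B

For binary distributions, entropy is maximized at p=0.5 and decreases as p moves toward 0 or 1.

H(A) = H(0.64) = 0.9427 bits
H(B) = H(0.51) = 0.9997 bits

Distribution B (p=0.51) is closer to uniform (p=0.5), so it has higher entropy.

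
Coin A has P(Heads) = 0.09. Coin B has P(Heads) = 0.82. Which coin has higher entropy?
B

For binary distributions, entropy is maximized at p=0.5 and decreases as p moves toward 0 or 1.

H(A) = H(0.09) = 0.4365 bits
H(B) = H(0.82) = 0.6801 bits

Distribution B (p=0.82) is closer to uniform (p=0.5), so it has higher entropy.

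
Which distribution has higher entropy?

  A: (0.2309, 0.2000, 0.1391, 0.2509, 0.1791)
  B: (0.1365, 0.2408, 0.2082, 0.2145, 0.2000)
B

Both distributions are close to uniform, making this a harder comparison.

H(A) = 2.2934 bits
H(B) = 2.2989 bits

The distribution closer to uniform has higher entropy.
Answer: B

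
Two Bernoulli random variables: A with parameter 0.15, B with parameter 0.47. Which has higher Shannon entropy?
B

For binary distributions, entropy is maximized at p=0.5 and decreases as p moves toward 0 or 1.

H(A) = H(0.15) = 0.6098 bits
H(B) = H(0.47) = 0.9974 bits

Distribution B (p=0.47) is closer to uniform (p=0.5), so it has higher entropy.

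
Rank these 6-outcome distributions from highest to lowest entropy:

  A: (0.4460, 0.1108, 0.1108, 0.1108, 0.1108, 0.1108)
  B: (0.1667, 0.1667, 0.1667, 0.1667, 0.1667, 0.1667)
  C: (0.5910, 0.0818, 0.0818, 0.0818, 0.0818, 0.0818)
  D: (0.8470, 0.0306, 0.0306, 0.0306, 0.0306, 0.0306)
B > A > C > D

Key insight: Entropy is maximized by uniform distributions and minimized by concentrated distributions.

Entropies:
  H(A) = 2.2779 bits
  H(B) = 2.5850 bits
  H(C) = 1.9256 bits
  H(D) = 0.9726 bits

Ranking: B > A > C > D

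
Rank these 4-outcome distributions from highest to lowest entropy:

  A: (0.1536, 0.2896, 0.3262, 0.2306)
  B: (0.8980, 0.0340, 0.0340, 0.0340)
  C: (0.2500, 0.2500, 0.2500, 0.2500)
C > A > B

Key insight: Entropy is maximized by uniform distributions and minimized by concentrated distributions.

- Uniform distributions have maximum entropy log₂(4) = 2.0000 bits
- The more "peaked" or concentrated a distribution, the lower its entropy

Entropies:
  H(A) = 1.9482 bits
  H(B) = 0.6370 bits
  H(C) = 2.0000 bits

Ranking: C > A > B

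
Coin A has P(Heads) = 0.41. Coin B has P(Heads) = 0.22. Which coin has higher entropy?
A

For binary distributions, entropy is maximized at p=0.5 and decreases as p moves toward 0 or 1.

H(A) = H(0.41) = 0.9765 bits
H(B) = H(0.22) = 0.7602 bits

Distribution A (p=0.41) is closer to uniform (p=0.5), so it has higher entropy.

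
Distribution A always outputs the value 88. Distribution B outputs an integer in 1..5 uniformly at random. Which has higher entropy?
B

A is deterministic, so H(A) = 0. B is uniform over 5 outcomes, so H(B) = log₂(5) = 2.322 bits. Any distribution with genuine randomness has higher entropy than a deterministic one.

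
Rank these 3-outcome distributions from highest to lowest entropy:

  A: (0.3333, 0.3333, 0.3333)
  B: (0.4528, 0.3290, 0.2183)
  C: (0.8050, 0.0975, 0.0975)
A > B > C

Key insight: Entropy is maximized by uniform distributions and minimized by concentrated distributions.

- Uniform distributions have maximum entropy log₂(3) = 1.5850 bits
- The more "peaked" or concentrated a distribution, the lower its entropy

Entropies:
  H(A) = 1.5850 bits
  H(B) = 1.5245 bits
  H(C) = 0.9068 bits

Ranking: A > B > C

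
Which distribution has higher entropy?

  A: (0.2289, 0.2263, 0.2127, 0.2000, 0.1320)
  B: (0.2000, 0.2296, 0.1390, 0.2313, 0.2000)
B

Both distributions are close to uniform, making this a harder comparison.

H(A) = 2.2971 bits
H(B) = 2.3005 bits

The distribution closer to uniform has higher entropy.
Answer: B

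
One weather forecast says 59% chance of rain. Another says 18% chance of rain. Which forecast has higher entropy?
59% forecast

Treat each forecast as a Bernoulli distribution. Binary entropy is maximized at p=0.5 and falls off symmetrically toward 0 or 1. The 59% forecast is closer to 50%, so it is more uncertain. H(59%) ≈ 0.977 bits, H(18%) ≈ 0.680 bits.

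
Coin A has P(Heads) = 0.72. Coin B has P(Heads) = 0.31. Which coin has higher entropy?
B

For binary distributions, entropy is maximized at p=0.5 and decreases as p moves toward 0 or 1.

H(A) = H(0.72) = 0.8555 bits
H(B) = H(0.31) = 0.8932 bits

Distribution B (p=0.31) is closer to uniform (p=0.5), so it has higher entropy.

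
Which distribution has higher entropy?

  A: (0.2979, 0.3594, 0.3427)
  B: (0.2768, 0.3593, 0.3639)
A

Both distributions are close to uniform, making this a harder comparison.

H(A) = 1.5805 bits
H(B) = 1.5742 bits

The distribution closer to uniform has higher entropy.
Answer: A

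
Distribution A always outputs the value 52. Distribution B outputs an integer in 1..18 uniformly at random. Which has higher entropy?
B

A is deterministic, so H(A) = 0. B is uniform over 18 outcomes, so H(B) = log₂(18) = 4.170 bits. Any distribution with genuine randomness has higher entropy than a deterministic one.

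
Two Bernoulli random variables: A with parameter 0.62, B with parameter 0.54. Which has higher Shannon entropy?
B

For binary distributions, entropy is maximized at p=0.5 and decreases as p moves toward 0 or 1.

H(A) = H(0.62) = 0.9580 bits
H(B) = H(0.54) = 0.9954 bits

Distribution B (p=0.54) is closer to uniform (p=0.5), so it has higher entropy.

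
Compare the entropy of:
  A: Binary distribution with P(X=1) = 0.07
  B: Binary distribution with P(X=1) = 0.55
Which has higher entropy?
B

For binary distributions, entropy is maximized at p=0.5 and decreases as p moves toward 0 or 1.

H(A) = H(0.07) = 0.3659 bits
H(B) = H(0.55) = 0.9928 bits

Distribution B (p=0.55) is closer to uniform (p=0.5), so it has higher entropy.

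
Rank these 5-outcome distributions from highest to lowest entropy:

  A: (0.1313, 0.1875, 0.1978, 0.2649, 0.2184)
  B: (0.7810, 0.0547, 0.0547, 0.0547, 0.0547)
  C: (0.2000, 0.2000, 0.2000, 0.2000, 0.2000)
C > A > B

Key insight: Entropy is maximized by uniform distributions and minimized by concentrated distributions.

- Uniform distributions have maximum entropy log₂(5) = 2.3219 bits
- The more "peaked" or concentrated a distribution, the lower its entropy

Entropies:
  H(A) = 2.2870 bits
  H(B) = 1.1963 bits
  H(C) = 2.3219 bits

Ranking: C > A > B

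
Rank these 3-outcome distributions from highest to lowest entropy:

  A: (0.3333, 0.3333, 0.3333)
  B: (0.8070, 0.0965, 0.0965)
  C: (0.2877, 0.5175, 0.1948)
A > C > B

Key insight: Entropy is maximized by uniform distributions and minimized by concentrated distributions.

- Uniform distributions have maximum entropy log₂(3) = 1.5850 bits
- The more "peaked" or concentrated a distribution, the lower its entropy

Entropies:
  H(A) = 1.5850 bits
  H(B) = 0.9007 bits
  H(C) = 1.4687 bits

Ranking: A > C > B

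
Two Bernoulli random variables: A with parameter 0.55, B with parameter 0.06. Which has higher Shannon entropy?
A

For binary distributions, entropy is maximized at p=0.5 and decreases as p moves toward 0 or 1.

H(A) = H(0.55) = 0.9928 bits
H(B) = H(0.06) = 0.3274 bits

Distribution A (p=0.55) is closer to uniform (p=0.5), so it has higher entropy.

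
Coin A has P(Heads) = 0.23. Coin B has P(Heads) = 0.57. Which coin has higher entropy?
B

For binary distributions, entropy is maximized at p=0.5 and decreases as p moves toward 0 or 1.

H(A) = H(0.23) = 0.7780 bits
H(B) = H(0.57) = 0.9858 bits

Distribution B (p=0.57) is closer to uniform (p=0.5), so it has higher entropy.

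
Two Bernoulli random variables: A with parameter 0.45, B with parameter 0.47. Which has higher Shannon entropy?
B

For binary distributions, entropy is maximized at p=0.5 and decreases as p moves toward 0 or 1.

H(A) = H(0.45) = 0.9928 bits
H(B) = H(0.47) = 0.9974 bits

Distribution B (p=0.47) is closer to uniform (p=0.5), so it has higher entropy.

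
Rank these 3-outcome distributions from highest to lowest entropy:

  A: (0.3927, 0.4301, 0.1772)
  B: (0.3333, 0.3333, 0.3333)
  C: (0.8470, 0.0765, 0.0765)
B > A > C

Key insight: Entropy is maximized by uniform distributions and minimized by concentrated distributions.

- Uniform distributions have maximum entropy log₂(3) = 1.5850 bits
- The more "peaked" or concentrated a distribution, the lower its entropy

Entropies:
  H(A) = 1.4955 bits
  H(B) = 1.5850 bits
  H(C) = 0.7703 bits

Ranking: B > A > C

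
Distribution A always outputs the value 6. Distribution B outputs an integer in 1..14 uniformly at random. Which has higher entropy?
B

A is deterministic, so H(A) = 0. B is uniform over 14 outcomes, so H(B) = log₂(14) = 3.807 bits. Any distribution with genuine randomness has higher entropy than a deterministic one.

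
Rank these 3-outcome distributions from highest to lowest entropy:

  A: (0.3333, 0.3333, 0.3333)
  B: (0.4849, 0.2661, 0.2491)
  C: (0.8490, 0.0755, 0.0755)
A > B > C

Key insight: Entropy is maximized by uniform distributions and minimized by concentrated distributions.

- Uniform distributions have maximum entropy log₂(3) = 1.5850 bits
- The more "peaked" or concentrated a distribution, the lower its entropy

Entropies:
  H(A) = 1.5850 bits
  H(B) = 1.5141 bits
  H(C) = 0.7633 bits

Ranking: A > B > C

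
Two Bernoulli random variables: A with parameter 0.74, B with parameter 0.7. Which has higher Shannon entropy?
B

For binary distributions, entropy is maximized at p=0.5 and decreases as p moves toward 0 or 1.

H(A) = H(0.74) = 0.8267 bits
H(B) = H(0.7) = 0.8813 bits

Distribution B (p=0.7) is closer to uniform (p=0.5), so it has higher entropy.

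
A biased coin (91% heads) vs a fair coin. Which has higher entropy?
Fair coin

The fair coin is uniform (p=0.5), maximizing binary entropy at 1 bit. The biased coin has H(0.91) ≈ 0.436 bits — its outcome is more predictable, so its entropy is lower.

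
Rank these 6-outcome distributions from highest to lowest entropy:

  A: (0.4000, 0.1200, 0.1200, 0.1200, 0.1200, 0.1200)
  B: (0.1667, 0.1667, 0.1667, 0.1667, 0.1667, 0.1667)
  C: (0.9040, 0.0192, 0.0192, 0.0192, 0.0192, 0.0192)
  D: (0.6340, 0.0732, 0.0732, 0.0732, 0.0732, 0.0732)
B > A > D > C

Key insight: Entropy is maximized by uniform distributions and minimized by concentrated distributions.

Entropies:
  H(A) = 2.3641 bits
  H(B) = 2.5850 bits
  H(C) = 0.6791 bits
  H(D) = 1.7974 bits

Ranking: B > A > D > C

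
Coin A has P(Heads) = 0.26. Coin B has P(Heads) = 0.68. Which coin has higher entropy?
B

For binary distributions, entropy is maximized at p=0.5 and decreases as p moves toward 0 or 1.

H(A) = H(0.26) = 0.8267 bits
H(B) = H(0.68) = 0.9044 bits

Distribution B (p=0.68) is closer to uniform (p=0.5), so it has higher entropy.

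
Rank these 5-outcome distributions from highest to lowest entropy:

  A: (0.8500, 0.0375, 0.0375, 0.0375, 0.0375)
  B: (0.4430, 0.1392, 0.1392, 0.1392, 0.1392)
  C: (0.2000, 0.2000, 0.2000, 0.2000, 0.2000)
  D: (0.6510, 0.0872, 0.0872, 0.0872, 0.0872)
C > B > D > A

Key insight: Entropy is maximized by uniform distributions and minimized by concentrated distributions.

Entropies:
  H(A) = 0.9098 bits
  H(B) = 2.1046 bits
  H(C) = 2.3219 bits
  H(D) = 1.6312 bits

Ranking: C > B > D > A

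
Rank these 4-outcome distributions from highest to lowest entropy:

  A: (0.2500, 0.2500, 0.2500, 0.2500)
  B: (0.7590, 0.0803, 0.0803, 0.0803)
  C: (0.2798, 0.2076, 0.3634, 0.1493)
A > C > B

Key insight: Entropy is maximized by uniform distributions and minimized by concentrated distributions.

- Uniform distributions have maximum entropy log₂(4) = 2.0000 bits
- The more "peaked" or concentrated a distribution, the lower its entropy

Entropies:
  H(A) = 2.0000 bits
  H(B) = 1.1787 bits
  H(C) = 1.9253 bits

Ranking: A > C > B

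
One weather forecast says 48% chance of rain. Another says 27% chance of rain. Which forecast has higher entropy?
48% forecast

Treat each forecast as a Bernoulli distribution. Binary entropy is maximized at p=0.5 and falls off symmetrically toward 0 or 1. The 48% forecast is closer to 50%, so it is more uncertain. H(48%) ≈ 0.999 bits, H(27%) ≈ 0.841 bits.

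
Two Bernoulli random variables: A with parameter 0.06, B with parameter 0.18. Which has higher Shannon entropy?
B

For binary distributions, entropy is maximized at p=0.5 and decreases as p moves toward 0 or 1.

H(A) = H(0.06) = 0.3274 bits
H(B) = H(0.18) = 0.6801 bits

Distribution B (p=0.18) is closer to uniform (p=0.5), so it has higher entropy.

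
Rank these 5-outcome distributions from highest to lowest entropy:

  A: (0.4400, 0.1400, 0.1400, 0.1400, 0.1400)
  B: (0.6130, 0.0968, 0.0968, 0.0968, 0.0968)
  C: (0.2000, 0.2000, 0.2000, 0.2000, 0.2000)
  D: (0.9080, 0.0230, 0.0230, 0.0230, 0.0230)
C > A > B > D

Key insight: Entropy is maximized by uniform distributions and minimized by concentrated distributions.

Entropies:
  H(A) = 2.1096 bits
  H(B) = 1.7368 bits
  H(C) = 2.3219 bits
  H(D) = 0.6271 bits

Ranking: C > A > B > D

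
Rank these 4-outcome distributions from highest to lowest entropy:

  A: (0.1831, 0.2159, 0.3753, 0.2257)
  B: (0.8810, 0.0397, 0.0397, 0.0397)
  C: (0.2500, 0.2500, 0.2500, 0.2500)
C > A > B

Key insight: Entropy is maximized by uniform distributions and minimized by concentrated distributions.

- Uniform distributions have maximum entropy log₂(4) = 2.0000 bits
- The more "peaked" or concentrated a distribution, the lower its entropy

Entropies:
  H(A) = 1.9413 bits
  H(B) = 0.7151 bits
  H(C) = 2.0000 bits

Ranking: C > A > B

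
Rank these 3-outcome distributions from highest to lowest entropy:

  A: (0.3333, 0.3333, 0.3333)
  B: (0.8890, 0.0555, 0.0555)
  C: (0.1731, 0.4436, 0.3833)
A > C > B

Key insight: Entropy is maximized by uniform distributions and minimized by concentrated distributions.

- Uniform distributions have maximum entropy log₂(3) = 1.5850 bits
- The more "peaked" or concentrated a distribution, the lower its entropy

Entropies:
  H(A) = 1.5850 bits
  H(B) = 0.6139 bits
  H(C) = 1.4885 bits

Ranking: A > C > B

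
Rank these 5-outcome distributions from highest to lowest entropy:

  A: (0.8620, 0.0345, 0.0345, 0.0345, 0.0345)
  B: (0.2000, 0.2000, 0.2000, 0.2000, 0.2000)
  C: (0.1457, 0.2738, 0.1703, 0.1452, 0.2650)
B > C > A

Key insight: Entropy is maximized by uniform distributions and minimized by concentrated distributions.

- Uniform distributions have maximum entropy log₂(5) = 2.3219 bits
- The more "peaked" or concentrated a distribution, the lower its entropy

Entropies:
  H(A) = 0.8550 bits
  H(B) = 2.3219 bits
  H(C) = 2.2634 bits

Ranking: B > C > A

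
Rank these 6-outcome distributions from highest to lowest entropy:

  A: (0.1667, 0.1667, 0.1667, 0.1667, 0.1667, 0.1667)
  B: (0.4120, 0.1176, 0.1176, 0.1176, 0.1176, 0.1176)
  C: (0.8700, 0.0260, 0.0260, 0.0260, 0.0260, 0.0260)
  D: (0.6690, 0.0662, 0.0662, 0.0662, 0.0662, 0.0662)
A > B > D > C

Key insight: Entropy is maximized by uniform distributions and minimized by concentrated distributions.

Entropies:
  H(A) = 2.5850 bits
  H(B) = 2.3428 bits
  H(C) = 0.8593 bits
  H(D) = 1.6845 bits

Ranking: A > B > D > C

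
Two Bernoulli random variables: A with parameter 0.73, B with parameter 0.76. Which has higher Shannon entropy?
A

For binary distributions, entropy is maximized at p=0.5 and decreases as p moves toward 0 or 1.

H(A) = H(0.73) = 0.8415 bits
H(B) = H(0.76) = 0.7950 bits

Distribution A (p=0.73) is closer to uniform (p=0.5), so it has higher entropy.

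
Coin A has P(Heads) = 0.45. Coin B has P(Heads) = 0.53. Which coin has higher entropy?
B

For binary distributions, entropy is maximized at p=0.5 and decreases as p moves toward 0 or 1.

H(A) = H(0.45) = 0.9928 bits
H(B) = H(0.53) = 0.9974 bits

Distribution B (p=0.53) is closer to uniform (p=0.5), so it has higher entropy.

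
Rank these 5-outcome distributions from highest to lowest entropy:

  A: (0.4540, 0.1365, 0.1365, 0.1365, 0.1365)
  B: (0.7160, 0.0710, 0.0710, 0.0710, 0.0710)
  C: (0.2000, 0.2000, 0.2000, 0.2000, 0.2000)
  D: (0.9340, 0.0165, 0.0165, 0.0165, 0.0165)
C > A > B > D

Key insight: Entropy is maximized by uniform distributions and minimized by concentrated distributions.

Entropies:
  H(A) = 2.0859 bits
  H(B) = 1.4288 bits
  H(C) = 2.3219 bits
  H(D) = 0.4828 bits

Ranking: C > A > B > D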